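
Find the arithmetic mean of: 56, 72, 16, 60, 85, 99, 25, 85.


Sum = 56 + 72 + 16 + 60 + 85 + 99 + 25 + 85 = 498
n = 8
Mean = 498/8 = 62.2500

Mean = 62.2500


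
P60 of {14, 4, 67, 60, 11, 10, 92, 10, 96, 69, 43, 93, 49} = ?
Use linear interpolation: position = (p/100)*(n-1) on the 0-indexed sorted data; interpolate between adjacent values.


Sorted: 4, 10, 10, 11, 14, 43, 49, 60, 67, 69, 92, 93, 96
n = 13
Index = 60/100 * 12 = 7.2000
Lower = data[7] = 60, Upper = data[8] = 67
P60 = 60 + 0.2000*(7) = 61.4000

P60 = 61.4000


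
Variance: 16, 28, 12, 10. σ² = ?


Mean = 16.5000
Squared deviations: 0.2500, 132.2500, 20.2500, 42.2500
Sum = 195.0000
Variance = 195.0000/4 = 48.7500

Variance = 48.7500


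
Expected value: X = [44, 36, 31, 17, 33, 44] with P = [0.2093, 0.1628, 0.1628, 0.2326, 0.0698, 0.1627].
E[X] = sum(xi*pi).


E[X] = 44*0.2093 + 36*0.1628 + 31*0.1628 + 17*0.2326 + 33*0.0698 + 44*0.1627
= 9.2092 + 5.8608 + 5.0468 + 3.9542 + 2.3034 + 7.1588
= 33.5332

E[X] = 33.5332


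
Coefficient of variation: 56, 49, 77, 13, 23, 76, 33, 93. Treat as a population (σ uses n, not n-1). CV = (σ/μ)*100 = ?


Mean = 52.5000
SD = 26.5236
CV = (26.5236/52.5000)*100 = 50.5211%

CV = 50.5211%


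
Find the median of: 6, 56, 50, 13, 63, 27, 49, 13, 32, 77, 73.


Sorted: 6, 13, 13, 27, 32, 49, 50, 56, 63, 73, 77
n = 11 (odd)
Middle value = 49

Median = 49


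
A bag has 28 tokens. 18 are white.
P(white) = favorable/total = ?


P = 18/28 = 0.6429

P = 0.6429


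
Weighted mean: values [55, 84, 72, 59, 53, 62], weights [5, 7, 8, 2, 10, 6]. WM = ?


Numerator = 55*5 + 84*7 + 72*8 + 59*2 + 53*10 + 62*6 = 2459
Denominator = 5 + 7 + 8 + 2 + 10 + 6 = 38
WM = 2459/38 = 64.7105

WM = 64.7105


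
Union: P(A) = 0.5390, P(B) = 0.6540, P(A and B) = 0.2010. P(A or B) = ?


P(A∪B) = 0.5390 + 0.6540 - 0.2010
= 1.1930 - 0.2010
= 0.9920

P(A∪B) = 0.9920


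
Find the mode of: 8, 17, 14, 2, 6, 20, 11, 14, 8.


Frequencies: 2:1, 6:1, 8:2, 11:1, 14:2, 17:1, 20:1
Max frequency = 2
Mode = 8, 14

Mode = 8, 14


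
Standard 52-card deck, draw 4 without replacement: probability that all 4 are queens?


P(all queens) = (4/52) × (3/51) × (2/50) × (1/49)
= 3.6938e-06

P = 3.6938e-06


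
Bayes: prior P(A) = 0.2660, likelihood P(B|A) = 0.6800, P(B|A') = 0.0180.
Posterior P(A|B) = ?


P(B) = P(B|A)*P(A) + P(B|A')*P(A')
= 0.6800*0.2660 + 0.0180*0.7340
= 0.180880 + 0.013212 = 0.194092
P(A|B) = 0.180880/0.194092 = 0.9319

P(A|B) = 0.9319


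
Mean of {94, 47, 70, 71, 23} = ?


Sum = 94 + 47 + 70 + 71 + 23 = 305
n = 5
Mean = 305/5 = 61.0000

Mean = 61.0000


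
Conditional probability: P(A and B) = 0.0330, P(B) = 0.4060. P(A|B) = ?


P(A|B) = 0.0330/0.4060 = 0.0813

P(A|B) = 0.0813


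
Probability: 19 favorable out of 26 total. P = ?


P = 19/26 = 0.7308

P = 0.7308


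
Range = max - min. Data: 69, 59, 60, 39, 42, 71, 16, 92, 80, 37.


Max = 92, Min = 16
Range = 92 - 16 = 76

Range = 76


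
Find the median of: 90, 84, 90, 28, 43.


Sorted: 28, 43, 84, 90, 90
n = 5 (odd)
Middle value = 84

Median = 84


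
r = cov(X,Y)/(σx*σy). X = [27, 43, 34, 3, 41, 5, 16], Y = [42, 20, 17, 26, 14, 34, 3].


Mean X = 24.1429, Mean Y = 22.2857
SD X = 15.235565, SD Y = 12.032270
Cov = -46.326531
r = -46.326531/(15.235565*12.032270) = -0.2527

r = -0.2527


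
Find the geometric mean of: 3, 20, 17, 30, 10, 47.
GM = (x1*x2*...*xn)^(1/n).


Product = 3 × 20 × 17 × 30 × 10 × 47 = 14382000
GM = 14382000^(1/6) = 15.5944

GM = 15.5944


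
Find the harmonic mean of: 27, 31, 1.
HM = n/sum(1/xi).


Sum of reciprocals = 1/27 + 1/31 + 1/1 = 1.069295
HM = 3/1.069295 = 2.8056

HM = 2.8056


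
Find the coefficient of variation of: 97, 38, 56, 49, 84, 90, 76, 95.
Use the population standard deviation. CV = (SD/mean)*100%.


Mean = 73.1250
SD = 21.1213
CV = (21.1213/73.1250)*100 = 28.8838%

CV = 28.8838%


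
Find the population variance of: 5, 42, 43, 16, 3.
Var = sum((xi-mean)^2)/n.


Mean = 21.8000
Squared deviations: 282.2400, 408.0400, 449.4400, 33.6400, 353.4400
Sum = 1526.8000
Variance = 1526.8000/5 = 305.3600

Variance = 305.3600


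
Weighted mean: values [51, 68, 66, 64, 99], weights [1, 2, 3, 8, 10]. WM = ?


Numerator = 51*1 + 68*2 + 66*3 + 64*8 + 99*10 = 1887
Denominator = 1 + 2 + 3 + 8 + 10 = 24
WM = 1887/24 = 78.6250

WM = 78.6250


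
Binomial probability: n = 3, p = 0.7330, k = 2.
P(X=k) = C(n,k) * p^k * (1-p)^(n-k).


C(3,2) = 3
p^2 = 0.537289
(1-p)^1 = 0.267000
P = 3 * 0.537289 * 0.267000 = 0.4304

P(X=2) = 0.4304


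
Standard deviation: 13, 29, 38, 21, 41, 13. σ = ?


Mean = 25.8333
Variance = 123.4722
SD = sqrt(123.4722) = 11.1118

SD = 11.1118


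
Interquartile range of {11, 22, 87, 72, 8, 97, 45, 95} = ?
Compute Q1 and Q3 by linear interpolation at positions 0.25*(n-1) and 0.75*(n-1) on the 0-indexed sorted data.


Sorted: 8, 11, 22, 45, 72, 87, 95, 97
Q1 (25th %ile) = 19.2500
Q3 (75th %ile) = 89.0000
IQR = 89.0000 - 19.2500 = 69.7500

IQR = 69.7500


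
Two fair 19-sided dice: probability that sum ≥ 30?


Total outcomes = 19×19 = 361
Favorable (sum ≥ 30): 45
P = 45/361 = 0.1247

P = 0.1247


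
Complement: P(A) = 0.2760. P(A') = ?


P(not A) = 1 - 0.2760 = 0.7240

P(not A) = 0.7240


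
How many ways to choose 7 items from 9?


C(9,7) = 9!/(7! × 2!)
= 362880/(5040 × 2)
= 36

C(9,7) = 36


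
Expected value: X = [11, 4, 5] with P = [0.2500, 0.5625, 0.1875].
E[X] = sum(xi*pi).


E[X] = 11*0.2500 + 4*0.5625 + 5*0.1875
= 2.7500 + 2.2500 + 0.9375
= 5.9375

E[X] = 5.9375


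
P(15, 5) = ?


P(15,5) = 15!/10!
= 1307674368000/3628800
= 360360

P(15,5) = 360360


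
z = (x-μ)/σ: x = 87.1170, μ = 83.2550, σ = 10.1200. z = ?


z = (87.1170 - 83.2550)/10.1200
= 3.8620/10.1200
= 0.3816

z = 0.3816


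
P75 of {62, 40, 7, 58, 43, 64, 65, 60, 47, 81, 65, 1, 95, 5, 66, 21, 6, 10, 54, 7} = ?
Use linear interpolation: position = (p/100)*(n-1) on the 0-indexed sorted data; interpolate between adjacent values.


Sorted: 1, 5, 6, 7, 7, 10, 21, 40, 43, 47, 54, 58, 60, 62, 64, 65, 65, 66, 81, 95
n = 20
Index = 75/100 * 19 = 14.2500
Lower = data[14] = 64, Upper = data[15] = 65
P75 = 64 + 0.2500*(1) = 64.2500

P75 = 64.2500


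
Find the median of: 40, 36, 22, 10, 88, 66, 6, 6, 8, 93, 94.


Sorted: 6, 6, 8, 10, 22, 36, 40, 66, 88, 93, 94
n = 11 (odd)
Middle value = 36

Median = 36


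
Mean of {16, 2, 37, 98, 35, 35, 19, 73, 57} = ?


Sum = 16 + 2 + 37 + 98 + 35 + 35 + 19 + 73 + 57 = 372
n = 9
Mean = 372/9 = 41.3333

Mean = 41.3333


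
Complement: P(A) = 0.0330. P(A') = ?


P(not A) = 1 - 0.0330 = 0.9670

P(not A) = 0.9670


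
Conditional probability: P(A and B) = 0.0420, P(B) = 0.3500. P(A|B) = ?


P(A|B) = 0.0420/0.3500 = 0.1200

P(A|B) = 0.1200


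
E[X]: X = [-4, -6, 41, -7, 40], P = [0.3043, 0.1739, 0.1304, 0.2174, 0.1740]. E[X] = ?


E[X] = -4*0.3043 - 6*0.1739 + 41*0.1304 - 7*0.2174 + 40*0.1740
= -1.2172 - 1.0434 + 5.3464 - 1.5218 + 6.9600
= 8.5240

E[X] = 8.5240


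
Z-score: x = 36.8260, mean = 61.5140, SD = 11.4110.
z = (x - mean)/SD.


z = (36.8260 - 61.5140)/11.4110
= -24.6880/11.4110
= -2.1635

z = -2.1635


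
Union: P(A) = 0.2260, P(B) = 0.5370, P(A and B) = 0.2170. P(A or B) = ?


P(A∪B) = 0.2260 + 0.5370 - 0.2170
= 0.7630 - 0.2170
= 0.5460

P(A∪B) = 0.5460


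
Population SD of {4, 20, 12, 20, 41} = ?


Mean = 19.4000
Variance = 151.8400
SD = sqrt(151.8400) = 12.3223

SD = 12.3223


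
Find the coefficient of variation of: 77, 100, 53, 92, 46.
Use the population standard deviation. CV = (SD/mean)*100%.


Mean = 73.6000
SD = 21.1339
CV = (21.1339/73.6000)*100 = 28.7145%

CV = 28.7145%


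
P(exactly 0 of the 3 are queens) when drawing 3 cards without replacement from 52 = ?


Hypergeometric: P(X=0) = C(4,0)·C(48,3) / C(52,3)
= 1 × 17296 / 22100
= 17296/22100 = 0.7826

P = 0.7826


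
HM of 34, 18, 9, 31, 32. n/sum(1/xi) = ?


Sum of reciprocals = 1/34 + 1/18 + 1/9 + 1/31 + 1/32 = 0.259586
HM = 5/0.259586 = 19.2614

HM = 19.2614


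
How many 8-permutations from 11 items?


P(11,8) = 11!/3!
= 39916800/6
= 6652800

P(11,8) = 6652800


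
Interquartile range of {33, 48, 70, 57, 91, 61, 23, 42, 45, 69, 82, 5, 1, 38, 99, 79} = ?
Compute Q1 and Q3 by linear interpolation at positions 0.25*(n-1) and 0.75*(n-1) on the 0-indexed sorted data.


Sorted: 1, 5, 23, 33, 38, 42, 45, 48, 57, 61, 69, 70, 79, 82, 91, 99
Q1 (25th %ile) = 36.7500
Q3 (75th %ile) = 72.2500
IQR = 72.2500 - 36.7500 = 35.5000

IQR = 35.5000


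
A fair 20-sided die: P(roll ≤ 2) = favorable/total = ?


Favorable outcomes (roll ≤ 2): 2
Total outcomes = 20
P = 2/20 = 0.1000

P = 0.1000


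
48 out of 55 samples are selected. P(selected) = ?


P = 48/55 = 0.8727

P = 0.8727


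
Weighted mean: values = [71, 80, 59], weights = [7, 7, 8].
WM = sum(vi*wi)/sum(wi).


Numerator = 71*7 + 80*7 + 59*8 = 1529
Denominator = 7 + 7 + 8 = 22
WM = 1529/22 = 69.5000

WM = 69.5000


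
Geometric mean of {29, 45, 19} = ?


Product = 29 × 45 × 19 = 24795
GM = 24795^(1/3) = 29.1600

GM = 29.1600


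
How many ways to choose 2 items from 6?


C(6,2) = 6!/(2! × 4!)
= 720/(2 × 24)
= 15

C(6,2) = 15


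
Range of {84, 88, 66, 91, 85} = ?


Max = 91, Min = 66
Range = 91 - 66 = 25

Range = 25


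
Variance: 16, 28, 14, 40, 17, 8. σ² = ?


Mean = 20.5000
Squared deviations: 20.2500, 56.2500, 42.2500, 380.2500, 12.2500, 156.2500
Sum = 667.5000
Variance = 667.5000/6 = 111.2500

Variance = 111.2500


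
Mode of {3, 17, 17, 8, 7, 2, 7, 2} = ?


Frequencies: 2:2, 3:1, 7:2, 8:1, 17:2
Max frequency = 2
Mode = 2, 7, 17

Mode = 2, 7, 17


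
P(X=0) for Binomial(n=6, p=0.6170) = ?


C(6,0) = 1
p^0 = 1.000000
(1-p)^6 = 0.003156
P = 1 * 1.000000 * 0.003156 = 0.0032

P(X=0) = 0.0032


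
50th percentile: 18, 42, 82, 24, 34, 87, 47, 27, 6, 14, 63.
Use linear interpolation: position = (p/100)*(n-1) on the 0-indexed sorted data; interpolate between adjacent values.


Sorted: 6, 14, 18, 24, 27, 34, 42, 47, 63, 82, 87
n = 11
Index = 50/100 * 10 = 5.0000
Lower = data[5] = 34, Upper = data[6] = 42
P50 = 34 + 0*(8) = 34.0000

P50 = 34.0000


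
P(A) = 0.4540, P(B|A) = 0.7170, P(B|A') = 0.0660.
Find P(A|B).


P(B) = P(B|A)*P(A) + P(B|A')*P(A')
= 0.7170*0.4540 + 0.0660*0.5460
= 0.325518 + 0.036036 = 0.361554
P(A|B) = 0.325518/0.361554 = 0.9003

P(A|B) = 0.9003


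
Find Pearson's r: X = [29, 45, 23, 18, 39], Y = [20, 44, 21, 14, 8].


Mean X = 30.8000, Mean Y = 21.4000
SD X = 9.967949, SD Y = 12.224565
Cov = 62.280000
r = 62.280000/(9.967949*12.224565) = 0.5111

r = 0.5111


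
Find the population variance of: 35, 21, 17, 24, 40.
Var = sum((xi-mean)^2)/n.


Mean = 27.4000
Squared deviations: 57.7600, 40.9600, 108.1600, 11.5600, 158.7600
Sum = 377.2000
Variance = 377.2000/5 = 75.4400

Variance = 75.4400


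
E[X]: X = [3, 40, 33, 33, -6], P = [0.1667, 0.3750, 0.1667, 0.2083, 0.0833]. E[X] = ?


E[X] = 3*0.1667 + 40*0.3750 + 33*0.1667 + 33*0.2083 - 6*0.0833
= 0.5001 + 15.0000 + 5.5011 + 6.8739 - 0.4998
= 27.3753

E[X] = 27.3753


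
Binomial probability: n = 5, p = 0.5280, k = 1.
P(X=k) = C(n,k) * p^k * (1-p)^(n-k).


C(5,1) = 5
p^1 = 0.528000
(1-p)^4 = 0.049633
P = 5 * 0.528000 * 0.049633 = 0.1310

P(X=1) = 0.1310


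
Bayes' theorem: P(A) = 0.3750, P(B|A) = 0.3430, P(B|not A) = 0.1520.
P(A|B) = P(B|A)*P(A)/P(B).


P(B) = P(B|A)*P(A) + P(B|A')*P(A')
= 0.3430*0.3750 + 0.1520*0.6250
= 0.128625 + 0.095000 = 0.223625
P(A|B) = 0.128625/0.223625 = 0.5752

P(A|B) = 0.5752


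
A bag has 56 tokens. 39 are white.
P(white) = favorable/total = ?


P = 39/56 = 0.6964

P = 0.6964


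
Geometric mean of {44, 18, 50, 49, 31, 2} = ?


Product = 44 × 18 × 50 × 49 × 31 × 2 = 120304800
GM = 120304800^(1/6) = 22.2185

GM = 22.2185


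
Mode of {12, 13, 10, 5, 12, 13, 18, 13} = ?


Frequencies: 5:1, 10:1, 12:2, 13:3, 18:1
Max frequency = 3
Mode = 13

Mode = 13


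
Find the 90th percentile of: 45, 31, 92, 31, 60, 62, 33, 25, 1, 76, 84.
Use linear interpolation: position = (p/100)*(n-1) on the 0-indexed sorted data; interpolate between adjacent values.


Sorted: 1, 25, 31, 31, 33, 45, 60, 62, 76, 84, 92
n = 11
Index = 90/100 * 10 = 9.0000
Lower = data[9] = 84, Upper = data[10] = 92
P90 = 84 + 0*(8) = 84.0000

P90 = 84.0000


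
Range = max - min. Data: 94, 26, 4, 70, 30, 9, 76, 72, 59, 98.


Max = 98, Min = 4
Range = 98 - 4 = 94

Range = 94


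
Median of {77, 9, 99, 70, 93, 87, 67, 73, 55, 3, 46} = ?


Sorted: 3, 9, 46, 55, 67, 70, 73, 77, 87, 93, 99
n = 11 (odd)
Middle value = 70

Median = 70


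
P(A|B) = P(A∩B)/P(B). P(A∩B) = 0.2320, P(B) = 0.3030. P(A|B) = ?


P(A|B) = 0.2320/0.3030 = 0.7657

P(A|B) = 0.7657


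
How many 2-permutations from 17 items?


P(17,2) = 17!/15!
= 355687428096000/1307674368000
= 272

P(17,2) = 272


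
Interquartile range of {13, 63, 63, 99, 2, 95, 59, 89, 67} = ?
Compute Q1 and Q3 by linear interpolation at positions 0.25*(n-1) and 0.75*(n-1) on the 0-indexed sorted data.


Sorted: 2, 13, 59, 63, 63, 67, 89, 95, 99
Q1 (25th %ile) = 59.0000
Q3 (75th %ile) = 89.0000
IQR = 89.0000 - 59.0000 = 30.0000

IQR = 30.0000


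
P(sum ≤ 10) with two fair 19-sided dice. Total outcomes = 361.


Total outcomes = 19×19 = 361
Favorable (sum ≤ 10): 45
P = 45/361 = 0.1247

P = 0.1247


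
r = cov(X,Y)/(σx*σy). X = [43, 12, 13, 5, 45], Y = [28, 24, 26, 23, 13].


Mean X = 23.6000, Mean Y = 22.8000
SD X = 16.894970, SD Y = 5.192302
Cov = -32.080000
r = -32.080000/(16.894970*5.192302) = -0.3657

r = -0.3657


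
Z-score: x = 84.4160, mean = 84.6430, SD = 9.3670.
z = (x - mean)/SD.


z = (84.4160 - 84.6430)/9.3670
= -0.2270/9.3670
= -0.0242

z = -0.0242


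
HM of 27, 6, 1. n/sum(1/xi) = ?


Sum of reciprocals = 1/27 + 1/6 + 1/1 = 1.203704
HM = 3/1.203704 = 2.4923

HM = 2.4923


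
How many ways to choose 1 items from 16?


C(16,1) = 16!/(1! × 15!)
= 20922789888000/(1 × 1307674368000)
= 16

C(16,1) = 16


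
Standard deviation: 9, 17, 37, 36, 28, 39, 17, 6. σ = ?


Mean = 23.6250
Variance = 149.9844
SD = sqrt(149.9844) = 12.2468

SD = 12.2468


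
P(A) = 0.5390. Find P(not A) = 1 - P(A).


P(not A) = 1 - 0.5390 = 0.4610

P(not A) = 0.4610


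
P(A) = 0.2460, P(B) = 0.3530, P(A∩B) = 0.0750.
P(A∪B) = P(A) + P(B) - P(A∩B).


P(A∪B) = 0.2460 + 0.3530 - 0.0750
= 0.5990 - 0.0750
= 0.5240

P(A∪B) = 0.5240


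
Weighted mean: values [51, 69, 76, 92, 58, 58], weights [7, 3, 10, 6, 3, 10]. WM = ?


Numerator = 51*7 + 69*3 + 76*10 + 92*6 + 58*3 + 58*10 = 2630
Denominator = 7 + 3 + 10 + 6 + 3 + 10 = 39
WM = 2630/39 = 67.4359

WM = 67.4359


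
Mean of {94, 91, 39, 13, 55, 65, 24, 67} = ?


Sum = 94 + 91 + 39 + 13 + 55 + 65 + 24 + 67 = 448
n = 8
Mean = 448/8 = 56.0000

Mean = 56.0000


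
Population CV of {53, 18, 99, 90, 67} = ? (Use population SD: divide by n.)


Mean = 65.4000
SD = 28.7653
CV = (28.7653/65.4000)*100 = 43.9836%

CV = 43.9836%


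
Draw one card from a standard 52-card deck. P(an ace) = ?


4 aces in 52 cards
P = 4/52 = 0.0769

P = 0.0769


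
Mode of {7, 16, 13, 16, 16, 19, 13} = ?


Frequencies: 7:1, 13:2, 16:3, 19:1
Max frequency = 3
Mode = 16

Mode = 16


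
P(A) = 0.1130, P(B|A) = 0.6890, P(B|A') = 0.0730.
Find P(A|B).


P(B) = P(B|A)*P(A) + P(B|A')*P(A')
= 0.6890*0.1130 + 0.0730*0.8870
= 0.077857 + 0.064751 = 0.142608
P(A|B) = 0.077857/0.142608 = 0.5460

P(A|B) = 0.5460


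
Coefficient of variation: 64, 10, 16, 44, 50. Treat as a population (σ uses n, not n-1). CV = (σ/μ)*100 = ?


Mean = 36.8000
SD = 20.5757
CV = (20.5757/36.8000)*100 = 55.9123%

CV = 55.9123%


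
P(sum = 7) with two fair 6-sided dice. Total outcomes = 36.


Total outcomes = 6×6 = 36
Favorable (sum = 7): 6
P = 6/36 = 0.1667

P = 0.1667


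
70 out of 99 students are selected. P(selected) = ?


P = 70/99 = 0.7071

P = 0.7071


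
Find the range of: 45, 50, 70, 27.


Max = 70, Min = 27
Range = 70 - 27 = 43

Range = 43


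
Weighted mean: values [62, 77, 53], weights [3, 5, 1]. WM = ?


Numerator = 62*3 + 77*5 + 53*1 = 624
Denominator = 3 + 5 + 1 = 9
WM = 624/9 = 69.3333

WM = 69.3333


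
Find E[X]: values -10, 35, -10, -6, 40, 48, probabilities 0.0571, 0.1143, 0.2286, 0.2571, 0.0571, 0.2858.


E[X] = -10*0.0571 + 35*0.1143 - 10*0.2286 - 6*0.2571 + 40*0.0571 + 48*0.2858
= -0.5710 + 4.0005 - 2.2860 - 1.5426 + 2.2840 + 13.7184
= 15.6033

E[X] = 15.6033


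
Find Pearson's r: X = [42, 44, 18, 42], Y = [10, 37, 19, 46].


Mean X = 36.5000, Mean Y = 28.0000
SD X = 10.712143, SD Y = 14.230249
Cov = 58.500000
r = 58.500000/(10.712143*14.230249) = 0.3838

r = 0.3838


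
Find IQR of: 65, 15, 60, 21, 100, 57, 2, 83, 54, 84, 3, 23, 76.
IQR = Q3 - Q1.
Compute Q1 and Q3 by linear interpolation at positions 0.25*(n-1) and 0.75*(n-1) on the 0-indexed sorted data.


Sorted: 2, 3, 15, 21, 23, 54, 57, 60, 65, 76, 83, 84, 100
Q1 (25th %ile) = 21.0000
Q3 (75th %ile) = 76.0000
IQR = 76.0000 - 21.0000 = 55.0000

IQR = 55.0000


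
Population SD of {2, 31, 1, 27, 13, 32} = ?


Mean = 17.6667
Variance = 169.2222
SD = sqrt(169.2222) = 13.0085

SD = 13.0085


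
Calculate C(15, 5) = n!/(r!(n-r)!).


C(15,5) = 15!/(5! × 10!)
= 1307674368000/(120 × 3628800)
= 3003

C(15,5) = 3003


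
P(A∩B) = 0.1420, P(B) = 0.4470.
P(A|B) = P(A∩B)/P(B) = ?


P(A|B) = 0.1420/0.4470 = 0.3177

P(A|B) = 0.3177


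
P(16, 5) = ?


P(16,5) = 16!/11!
= 20922789888000/39916800
= 524160

P(16,5) = 524160


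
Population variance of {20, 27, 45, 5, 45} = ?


Mean = 28.4000
Squared deviations: 70.5600, 1.9600, 275.5600, 547.5600, 275.5600
Sum = 1171.2000
Variance = 1171.2000/5 = 234.2400

Variance = 234.2400


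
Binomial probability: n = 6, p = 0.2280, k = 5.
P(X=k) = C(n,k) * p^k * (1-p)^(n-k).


C(6,5) = 6
p^5 = 0.000616
(1-p)^1 = 0.772000
P = 6 * 0.000616 * 0.772000 = 0.0029

P(X=5) = 0.0029


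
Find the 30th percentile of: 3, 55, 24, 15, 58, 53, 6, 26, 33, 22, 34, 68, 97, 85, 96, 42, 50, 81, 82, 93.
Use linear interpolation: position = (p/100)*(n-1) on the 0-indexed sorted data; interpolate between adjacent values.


Sorted: 3, 6, 15, 22, 24, 26, 33, 34, 42, 50, 53, 55, 58, 68, 81, 82, 85, 93, 96, 97
n = 20
Index = 30/100 * 19 = 5.7000
Lower = data[5] = 26, Upper = data[6] = 33
P30 = 26 + 0.7000*(7) = 30.9000

P30 = 30.9000


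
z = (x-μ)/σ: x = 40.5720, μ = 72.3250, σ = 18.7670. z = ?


z = (40.5720 - 72.3250)/18.7670
= -31.7530/18.7670
= -1.6920

z = -1.6920


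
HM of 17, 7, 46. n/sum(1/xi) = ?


Sum of reciprocals = 1/17 + 1/7 + 1/46 = 0.223420
HM = 3/0.223420 = 13.4276

HM = 13.4276


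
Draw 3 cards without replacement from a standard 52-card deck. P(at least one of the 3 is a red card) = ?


P(at least one) = 1 - P(none)
P(none) = (26/52) × (25/51) × (24/50) = 0.117647
P(at least one) = 1 - 0.117647 = 0.8824

P = 0.8824


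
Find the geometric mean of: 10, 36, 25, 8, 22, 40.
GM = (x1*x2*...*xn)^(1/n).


Product = 10 × 36 × 25 × 8 × 22 × 40 = 63360000
GM = 63360000^(1/6) = 19.9665

GM = 19.9665


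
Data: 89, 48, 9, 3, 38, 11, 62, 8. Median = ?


Sorted: 3, 8, 9, 11, 38, 48, 62, 89
n = 8 (even)
Middle values: 11 and 38
Median = (11+38)/2 = 24.5000

Median = 24.5000


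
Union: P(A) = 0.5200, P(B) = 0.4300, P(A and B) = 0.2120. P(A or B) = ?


P(A∪B) = 0.5200 + 0.4300 - 0.2120
= 0.9500 - 0.2120
= 0.7380

P(A∪B) = 0.7380


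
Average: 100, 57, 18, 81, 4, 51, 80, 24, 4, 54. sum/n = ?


Sum = 100 + 57 + 18 + 81 + 4 + 51 + 80 + 24 + 4 + 54 = 473
n = 10
Mean = 473/10 = 47.3000

Mean = 47.3000


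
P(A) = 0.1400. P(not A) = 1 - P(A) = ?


P(not A) = 1 - 0.1400 = 0.8600

P(not A) = 0.8600


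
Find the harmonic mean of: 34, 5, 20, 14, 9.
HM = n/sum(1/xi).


Sum of reciprocals = 1/34 + 1/5 + 1/20 + 1/14 + 1/9 = 0.461951
HM = 5/0.461951 = 10.8236

HM = 10.8236


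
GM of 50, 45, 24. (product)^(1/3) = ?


Product = 50 × 45 × 24 = 54000
GM = 54000^(1/3) = 37.7976

GM = 37.7976


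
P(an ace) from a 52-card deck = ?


4 aces in 52 cards
P = 4/52 = 0.0769

P = 0.0769


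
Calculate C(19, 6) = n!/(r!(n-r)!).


C(19,6) = 19!/(6! × 13!)
= 121645100408832000/(720 × 6227020800)
= 27132

C(19,6) = 27132


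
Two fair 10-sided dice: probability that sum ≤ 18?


Total outcomes = 10×10 = 100
Favorable (sum ≤ 18): 97
P = 97/100 = 0.9700

P = 0.9700


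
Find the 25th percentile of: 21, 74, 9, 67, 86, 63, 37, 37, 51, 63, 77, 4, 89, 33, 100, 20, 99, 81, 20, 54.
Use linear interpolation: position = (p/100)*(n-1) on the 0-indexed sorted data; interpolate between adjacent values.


Sorted: 4, 9, 20, 20, 21, 33, 37, 37, 51, 54, 63, 63, 67, 74, 77, 81, 86, 89, 99, 100
n = 20
Index = 25/100 * 19 = 4.7500
Lower = data[4] = 21, Upper = data[5] = 33
P25 = 21 + 0.7500*(12) = 30.0000

P25 = 30.0000


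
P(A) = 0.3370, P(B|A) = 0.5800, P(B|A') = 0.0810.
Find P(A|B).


P(B) = P(B|A)*P(A) + P(B|A')*P(A')
= 0.5800*0.3370 + 0.0810*0.6630
= 0.195460 + 0.053703 = 0.249163
P(A|B) = 0.195460/0.249163 = 0.7845

P(A|B) = 0.7845


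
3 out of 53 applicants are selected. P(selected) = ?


P = 3/53 = 0.0566

P = 0.0566


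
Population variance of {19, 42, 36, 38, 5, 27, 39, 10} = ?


Mean = 27.0000
Squared deviations: 64.0000, 225.0000, 81.0000, 121.0000, 484.0000, 0, 144.0000, 289.0000
Sum = 1408.0000
Variance = 1408.0000/8 = 176.0000

Variance = 176.0000


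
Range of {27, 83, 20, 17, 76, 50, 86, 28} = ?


Max = 86, Min = 17
Range = 86 - 17 = 69

Range = 69


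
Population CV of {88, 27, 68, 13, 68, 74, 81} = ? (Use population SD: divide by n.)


Mean = 59.8571
SD = 26.3136
CV = (26.3136/59.8571)*100 = 43.9608%

CV = 43.9608%


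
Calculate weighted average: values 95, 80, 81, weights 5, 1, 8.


Numerator = 95*5 + 80*1 + 81*8 = 1203
Denominator = 5 + 1 + 8 = 14
WM = 1203/14 = 85.9286

WM = 85.9286


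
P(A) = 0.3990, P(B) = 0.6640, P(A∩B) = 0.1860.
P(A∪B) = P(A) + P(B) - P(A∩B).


P(A∪B) = 0.3990 + 0.6640 - 0.1860
= 1.0630 - 0.1860
= 0.8770

P(A∪B) = 0.8770


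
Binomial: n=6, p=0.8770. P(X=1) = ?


C(6,1) = 6
p^1 = 0.877000
(1-p)^5 = 2.815306e-05
P = 6 * 0.877000 * 2.815306e-05 = 0.0001

P(X=1) = 0.0001


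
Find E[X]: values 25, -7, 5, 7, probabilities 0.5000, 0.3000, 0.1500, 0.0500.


E[X] = 25*0.5000 - 7*0.3000 + 5*0.1500 + 7*0.0500
= 12.5000 - 2.1000 + 0.7500 + 0.3500
= 11.5000

E[X] = 11.5000


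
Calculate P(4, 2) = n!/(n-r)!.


P(4,2) = 4!/2!
= 24/2
= 12

P(4,2) = 12


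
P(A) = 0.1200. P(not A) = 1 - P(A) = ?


P(not A) = 1 - 0.1200 = 0.8800

P(not A) = 0.8800


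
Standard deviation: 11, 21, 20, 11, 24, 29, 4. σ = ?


Mean = 17.1429
Variance = 65.5510
SD = sqrt(65.5510) = 8.0964

SD = 8.0964


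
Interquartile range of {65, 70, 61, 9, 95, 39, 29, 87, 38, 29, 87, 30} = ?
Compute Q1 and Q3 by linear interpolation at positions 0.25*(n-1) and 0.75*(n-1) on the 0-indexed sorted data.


Sorted: 9, 29, 29, 30, 38, 39, 61, 65, 70, 87, 87, 95
Q1 (25th %ile) = 29.7500
Q3 (75th %ile) = 74.2500
IQR = 74.2500 - 29.7500 = 44.5000

IQR = 44.5000


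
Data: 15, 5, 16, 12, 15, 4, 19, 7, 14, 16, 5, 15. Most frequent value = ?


Frequencies: 4:1, 5:2, 7:1, 12:1, 14:1, 15:3, 16:2, 19:1
Max frequency = 3
Mode = 15

Mode = 15


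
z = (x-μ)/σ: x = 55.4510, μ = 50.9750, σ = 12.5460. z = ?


z = (55.4510 - 50.9750)/12.5460
= 4.4760/12.5460
= 0.3568

z = 0.3568


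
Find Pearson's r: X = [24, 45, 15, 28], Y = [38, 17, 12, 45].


Mean X = 28.0000, Mean Y = 28.0000
SD X = 10.885771, SD Y = 13.838353
Cov = -4.750000
r = -4.750000/(10.885771*13.838353) = -0.0315

r = -0.0315


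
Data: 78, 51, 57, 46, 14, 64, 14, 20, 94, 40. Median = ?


Sorted: 14, 14, 20, 40, 46, 51, 57, 64, 78, 94
n = 10 (even)
Middle values: 46 and 51
Median = (46+51)/2 = 48.5000

Median = 48.5000


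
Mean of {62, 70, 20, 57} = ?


Sum = 62 + 70 + 20 + 57 = 209
n = 4
Mean = 209/4 = 52.2500

Mean = 52.2500


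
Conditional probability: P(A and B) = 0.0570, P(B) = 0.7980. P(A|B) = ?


P(A|B) = 0.0570/0.7980 = 0.0714

P(A|B) = 0.0714


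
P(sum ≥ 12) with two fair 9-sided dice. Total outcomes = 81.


Total outcomes = 9×9 = 81
Favorable (sum ≥ 12): 28
P = 28/81 = 0.3457

P = 0.3457


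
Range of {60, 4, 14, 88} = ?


Max = 88, Min = 4
Range = 88 - 4 = 84

Range = 84


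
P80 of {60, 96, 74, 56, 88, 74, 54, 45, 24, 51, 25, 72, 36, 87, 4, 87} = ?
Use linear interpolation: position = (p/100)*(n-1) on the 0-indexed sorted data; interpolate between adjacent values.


Sorted: 4, 24, 25, 36, 45, 51, 54, 56, 60, 72, 74, 74, 87, 87, 88, 96
n = 16
Index = 80/100 * 15 = 12.0000
Lower = data[12] = 87, Upper = data[13] = 87
P80 = 87 + 0*(0) = 87.0000

P80 = 87.0000


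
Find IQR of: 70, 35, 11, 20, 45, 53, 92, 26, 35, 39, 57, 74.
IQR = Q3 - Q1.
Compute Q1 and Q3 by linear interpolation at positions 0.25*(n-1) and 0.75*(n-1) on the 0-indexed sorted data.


Sorted: 11, 20, 26, 35, 35, 39, 45, 53, 57, 70, 74, 92
Q1 (25th %ile) = 32.7500
Q3 (75th %ile) = 60.2500
IQR = 60.2500 - 32.7500 = 27.5000

IQR = 27.5000


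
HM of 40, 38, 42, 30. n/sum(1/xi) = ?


Sum of reciprocals = 1/40 + 1/38 + 1/42 + 1/30 = 0.108459
HM = 4/0.108459 = 36.8804

HM = 36.8804


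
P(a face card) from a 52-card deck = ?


12 face cards in 52 cards
P = 12/52 = 0.2308

P = 0.2308


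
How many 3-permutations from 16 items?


P(16,3) = 16!/13!
= 20922789888000/6227020800
= 3360

P(16,3) = 3360


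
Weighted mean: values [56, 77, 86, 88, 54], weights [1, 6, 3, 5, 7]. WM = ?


Numerator = 56*1 + 77*6 + 86*3 + 88*5 + 54*7 = 1594
Denominator = 1 + 6 + 3 + 5 + 7 = 22
WM = 1594/22 = 72.4545

WM = 72.4545


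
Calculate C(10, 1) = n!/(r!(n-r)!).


C(10,1) = 10!/(1! × 9!)
= 3628800/(1 × 362880)
= 10

C(10,1) = 10


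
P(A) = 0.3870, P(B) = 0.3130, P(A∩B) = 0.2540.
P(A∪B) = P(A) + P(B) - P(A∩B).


P(A∪B) = 0.3870 + 0.3130 - 0.2540
= 0.7000 - 0.2540
= 0.4460

P(A∪B) = 0.4460


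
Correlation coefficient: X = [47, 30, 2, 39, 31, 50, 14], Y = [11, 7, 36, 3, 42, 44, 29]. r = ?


Mean X = 30.4286, Mean Y = 24.5714
SD X = 16.078887, SD Y = 15.989793
Cov = -58.530612
r = -58.530612/(16.078887*15.989793) = -0.2277

r = -0.2277


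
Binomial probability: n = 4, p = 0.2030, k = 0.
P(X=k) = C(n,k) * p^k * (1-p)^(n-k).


C(4,0) = 1
p^0 = 1.000000
(1-p)^4 = 0.403490
P = 1 * 1.000000 * 0.403490 = 0.4035

P(X=0) = 0.4035


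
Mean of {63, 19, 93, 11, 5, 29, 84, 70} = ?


Sum = 63 + 19 + 93 + 11 + 5 + 29 + 84 + 70 = 374
n = 8
Mean = 374/8 = 46.7500

Mean = 46.7500


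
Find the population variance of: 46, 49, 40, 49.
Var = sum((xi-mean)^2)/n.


Mean = 46.0000
Squared deviations: 0, 9.0000, 36.0000, 9.0000
Sum = 54.0000
Variance = 54.0000/4 = 13.5000

Variance = 13.5000


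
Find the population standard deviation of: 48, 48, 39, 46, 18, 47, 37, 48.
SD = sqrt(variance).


Mean = 41.3750
Variance = 94.4844
SD = sqrt(94.4844) = 9.7203

SD = 9.7203


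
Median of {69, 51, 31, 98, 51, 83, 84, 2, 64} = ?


Sorted: 2, 31, 51, 51, 64, 69, 83, 84, 98
n = 9 (odd)
Middle value = 64

Median = 64


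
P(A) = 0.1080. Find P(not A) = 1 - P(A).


P(not A) = 1 - 0.1080 = 0.8920

P(not A) = 0.8920


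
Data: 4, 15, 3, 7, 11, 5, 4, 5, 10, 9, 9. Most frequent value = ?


Frequencies: 3:1, 4:2, 5:2, 7:1, 9:2, 10:1, 11:1, 15:1
Max frequency = 2
Mode = 4, 5, 9

Mode = 4, 5, 9


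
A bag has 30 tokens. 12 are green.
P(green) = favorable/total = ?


P = 12/30 = 0.4000

P = 0.4000


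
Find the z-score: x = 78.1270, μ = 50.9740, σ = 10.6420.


z = (78.1270 - 50.9740)/10.6420
= 27.1530/10.6420
= 2.5515

z = 2.5515


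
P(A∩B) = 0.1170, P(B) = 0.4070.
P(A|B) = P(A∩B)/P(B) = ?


P(A|B) = 0.1170/0.4070 = 0.2875

P(A|B) = 0.2875


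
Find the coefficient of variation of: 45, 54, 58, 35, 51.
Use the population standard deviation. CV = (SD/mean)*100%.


Mean = 48.6000
SD = 8.0150
CV = (8.0150/48.6000)*100 = 16.4917%

CV = 16.4917%


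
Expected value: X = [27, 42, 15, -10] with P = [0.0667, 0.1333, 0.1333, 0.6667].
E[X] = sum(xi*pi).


E[X] = 27*0.0667 + 42*0.1333 + 15*0.1333 - 10*0.6667
= 1.8009 + 5.5986 + 1.9995 - 6.6670
= 2.7320

E[X] = 2.7320


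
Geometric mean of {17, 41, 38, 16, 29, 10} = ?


Product = 17 × 41 × 38 × 16 × 29 × 10 = 122895040
GM = 122895040^(1/6) = 22.2975

GM = 22.2975


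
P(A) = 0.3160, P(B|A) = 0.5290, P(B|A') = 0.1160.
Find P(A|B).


P(B) = P(B|A)*P(A) + P(B|A')*P(A')
= 0.5290*0.3160 + 0.1160*0.6840
= 0.167164 + 0.079344 = 0.246508
P(A|B) = 0.167164/0.246508 = 0.6781

P(A|B) = 0.6781


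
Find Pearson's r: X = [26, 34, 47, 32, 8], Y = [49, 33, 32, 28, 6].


Mean X = 29.4000, Mean Y = 29.6000
SD X = 12.705904, SD Y = 13.807244
Cov = 98.560000
r = 98.560000/(12.705904*13.807244) = 0.5618

r = 0.5618


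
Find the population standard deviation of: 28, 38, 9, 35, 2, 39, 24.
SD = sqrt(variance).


Mean = 25.0000
Variance = 180.0000
SD = sqrt(180.0000) = 13.4164

SD = 13.4164


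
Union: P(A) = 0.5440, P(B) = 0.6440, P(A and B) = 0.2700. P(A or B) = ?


P(A∪B) = 0.5440 + 0.6440 - 0.2700
= 1.1880 - 0.2700
= 0.9180

P(A∪B) = 0.9180


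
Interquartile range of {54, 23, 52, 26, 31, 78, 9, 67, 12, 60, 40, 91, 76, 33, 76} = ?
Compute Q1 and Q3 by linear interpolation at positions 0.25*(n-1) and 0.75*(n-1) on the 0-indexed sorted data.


Sorted: 9, 12, 23, 26, 31, 33, 40, 52, 54, 60, 67, 76, 76, 78, 91
Q1 (25th %ile) = 28.5000
Q3 (75th %ile) = 71.5000
IQR = 71.5000 - 28.5000 = 43.0000

IQR = 43.0000


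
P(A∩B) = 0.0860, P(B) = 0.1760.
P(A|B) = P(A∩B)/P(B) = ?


P(A|B) = 0.0860/0.1760 = 0.4886

P(A|B) = 0.4886


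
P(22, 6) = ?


P(22,6) = 22!/16!
= 1124000727777607680000/20922789888000
= 53721360

P(22,6) = 53721360


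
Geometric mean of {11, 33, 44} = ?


Product = 11 × 33 × 44 = 15972
GM = 15972^(1/3) = 25.1837

GM = 25.1837


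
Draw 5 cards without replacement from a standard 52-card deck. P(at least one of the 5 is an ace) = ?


P(at least one) = 1 - P(none)
P(none) = (48/52) × (47/51) × (46/50) × (45/49) × (44/48) = 0.658842
P(at least one) = 1 - 0.658842 = 0.3412

P = 0.3412


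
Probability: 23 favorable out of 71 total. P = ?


P = 23/71 = 0.3239

P = 0.3239


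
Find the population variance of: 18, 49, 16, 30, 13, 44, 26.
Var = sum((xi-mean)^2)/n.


Mean = 28.0000
Squared deviations: 100.0000, 441.0000, 144.0000, 4.0000, 225.0000, 256.0000, 4.0000
Sum = 1174.0000
Variance = 1174.0000/7 = 167.7143

Variance = 167.7143


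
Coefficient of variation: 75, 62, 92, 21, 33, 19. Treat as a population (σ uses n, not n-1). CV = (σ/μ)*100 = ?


Mean = 50.3333
SD = 27.7589
CV = (27.7589/50.3333)*100 = 55.1501%

CV = 55.1501%


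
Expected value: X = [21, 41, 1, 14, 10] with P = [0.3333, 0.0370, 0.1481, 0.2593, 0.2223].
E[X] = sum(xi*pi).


E[X] = 21*0.3333 + 41*0.0370 + 1*0.1481 + 14*0.2593 + 10*0.2223
= 6.9993 + 1.5170 + 0.1481 + 3.6302 + 2.2230
= 14.5176

E[X] = 14.5176


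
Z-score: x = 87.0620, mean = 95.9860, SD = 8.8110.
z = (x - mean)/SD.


z = (87.0620 - 95.9860)/8.8110
= -8.9240/8.8110
= -1.0128

z = -1.0128


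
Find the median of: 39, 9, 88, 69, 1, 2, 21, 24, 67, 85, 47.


Sorted: 1, 2, 9, 21, 24, 39, 47, 67, 69, 85, 88
n = 11 (odd)
Middle value = 39

Median = 39


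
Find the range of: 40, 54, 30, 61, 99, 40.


Max = 99, Min = 30
Range = 99 - 30 = 69

Range = 69


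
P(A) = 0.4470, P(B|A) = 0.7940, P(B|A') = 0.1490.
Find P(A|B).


P(B) = P(B|A)*P(A) + P(B|A')*P(A')
= 0.7940*0.4470 + 0.1490*0.5530
= 0.354918 + 0.082397 = 0.437315
P(A|B) = 0.354918/0.437315 = 0.8116

P(A|B) = 0.8116


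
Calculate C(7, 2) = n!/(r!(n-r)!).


C(7,2) = 7!/(2! × 5!)
= 5040/(2 × 120)
= 21

C(7,2) = 21


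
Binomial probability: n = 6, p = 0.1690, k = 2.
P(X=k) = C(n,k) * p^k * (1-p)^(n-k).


C(6,2) = 15
p^2 = 0.028561
(1-p)^4 = 0.476874
P = 15 * 0.028561 * 0.476874 = 0.2043

P(X=2) = 0.2043


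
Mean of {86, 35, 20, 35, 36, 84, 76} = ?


Sum = 86 + 35 + 20 + 35 + 36 + 84 + 76 = 372
n = 7
Mean = 372/7 = 53.1429

Mean = 53.1429


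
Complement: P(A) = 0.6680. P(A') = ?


P(not A) = 1 - 0.6680 = 0.3320

P(not A) = 0.3320


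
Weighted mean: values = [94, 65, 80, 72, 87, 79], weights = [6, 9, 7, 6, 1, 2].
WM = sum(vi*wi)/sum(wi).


Numerator = 94*6 + 65*9 + 80*7 + 72*6 + 87*1 + 79*2 = 2386
Denominator = 6 + 9 + 7 + 6 + 1 + 2 = 31
WM = 2386/31 = 76.9677

WM = 76.9677


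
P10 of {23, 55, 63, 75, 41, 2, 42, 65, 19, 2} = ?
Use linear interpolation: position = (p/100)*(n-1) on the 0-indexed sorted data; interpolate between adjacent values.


Sorted: 2, 2, 19, 23, 41, 42, 55, 63, 65, 75
n = 10
Index = 10/100 * 9 = 0.9000
Lower = data[0] = 2, Upper = data[1] = 2
P10 = 2 + 0.9000*(0) = 2.0000

P10 = 2.0000


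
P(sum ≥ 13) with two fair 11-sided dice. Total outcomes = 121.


Total outcomes = 11×11 = 121
Favorable (sum ≥ 13): 55
P = 55/121 = 0.4545

P = 0.4545


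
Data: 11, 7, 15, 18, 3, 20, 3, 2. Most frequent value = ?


Frequencies: 2:1, 3:2, 7:1, 11:1, 15:1, 18:1, 20:1
Max frequency = 2
Mode = 3

Mode = 3


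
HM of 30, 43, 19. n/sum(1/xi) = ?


Sum of reciprocals = 1/30 + 1/43 + 1/19 = 0.109221
HM = 3/0.109221 = 27.4673

HM = 27.4673


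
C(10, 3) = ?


C(10,3) = 10!/(3! × 7!)
= 3628800/(6 × 5040)
= 120

C(10,3) = 120


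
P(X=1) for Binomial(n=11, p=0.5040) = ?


C(11,1) = 11
p^1 = 0.504000
(1-p)^10 = 0.000901
P = 11 * 0.504000 * 0.000901 = 0.0050

P(X=1) = 0.0050


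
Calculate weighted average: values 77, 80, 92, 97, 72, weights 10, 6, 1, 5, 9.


Numerator = 77*10 + 80*6 + 92*1 + 97*5 + 72*9 = 2475
Denominator = 10 + 6 + 1 + 5 + 9 = 31
WM = 2475/31 = 79.8387

WM = 79.8387


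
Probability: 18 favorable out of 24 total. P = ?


P = 18/24 = 0.7500

P = 0.7500


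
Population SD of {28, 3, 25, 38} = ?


Mean = 23.5000
Variance = 163.2500
SD = sqrt(163.2500) = 12.7769

SD = 12.7769


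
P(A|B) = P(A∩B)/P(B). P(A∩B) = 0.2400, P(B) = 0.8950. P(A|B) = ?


P(A|B) = 0.2400/0.8950 = 0.2682

P(A|B) = 0.2682


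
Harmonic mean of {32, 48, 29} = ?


Sum of reciprocals = 1/32 + 1/48 + 1/29 = 0.086566
HM = 3/0.086566 = 34.6556

HM = 34.6556


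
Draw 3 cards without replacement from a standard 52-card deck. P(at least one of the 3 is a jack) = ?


P(at least one) = 1 - P(none)
P(none) = (48/52) × (47/51) × (46/50) = 0.782624
P(at least one) = 1 - 0.782624 = 0.2174

P = 0.2174


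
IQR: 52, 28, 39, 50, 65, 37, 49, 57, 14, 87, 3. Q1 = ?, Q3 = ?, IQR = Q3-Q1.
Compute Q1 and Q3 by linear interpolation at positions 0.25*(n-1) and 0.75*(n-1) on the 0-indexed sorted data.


Sorted: 3, 14, 28, 37, 39, 49, 50, 52, 57, 65, 87
Q1 (25th %ile) = 32.5000
Q3 (75th %ile) = 54.5000
IQR = 54.5000 - 32.5000 = 22.0000

IQR = 22.0000


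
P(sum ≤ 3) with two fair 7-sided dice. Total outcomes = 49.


Total outcomes = 7×7 = 49
Favorable (sum ≤ 3): 3
P = 3/49 = 0.0612

P = 0.0612


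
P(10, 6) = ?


P(10,6) = 10!/4!
= 3628800/24
= 151200

P(10,6) = 151200


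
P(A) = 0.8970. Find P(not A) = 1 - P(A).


P(not A) = 1 - 0.8970 = 0.1030

P(not A) = 0.1030


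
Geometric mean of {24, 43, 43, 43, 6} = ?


Product = 24 × 43 × 43 × 43 × 6 = 11449008
GM = 11449008^(1/5) = 25.8080

GM = 25.8080


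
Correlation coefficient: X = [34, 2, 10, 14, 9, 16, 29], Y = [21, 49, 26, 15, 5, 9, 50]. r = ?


Mean X = 16.2857, Mean Y = 25.0000
SD X = 10.538559, SD Y = 16.792856
Cov = 10.142857
r = 10.142857/(10.538559*16.792856) = 0.0573

r = 0.0573


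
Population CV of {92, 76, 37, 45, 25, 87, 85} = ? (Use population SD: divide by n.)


Mean = 63.8571
SD = 25.3796
CV = (25.3796/63.8571)*100 = 39.7443%

CV = 39.7443%


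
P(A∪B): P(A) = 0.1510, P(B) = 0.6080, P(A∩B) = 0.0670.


P(A∪B) = 0.1510 + 0.6080 - 0.0670
= 0.7590 - 0.0670
= 0.6920

P(A∪B) = 0.6920


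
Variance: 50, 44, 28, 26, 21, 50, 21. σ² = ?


Mean = 34.2857
Squared deviations: 246.9388, 94.3673, 39.5102, 68.6531, 176.5102, 246.9388, 176.5102
Sum = 1049.4286
Variance = 1049.4286/7 = 149.9184

Variance = 149.9184


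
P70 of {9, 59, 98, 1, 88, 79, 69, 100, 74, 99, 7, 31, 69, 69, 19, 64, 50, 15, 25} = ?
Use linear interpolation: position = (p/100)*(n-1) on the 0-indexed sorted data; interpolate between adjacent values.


Sorted: 1, 7, 9, 15, 19, 25, 31, 50, 59, 64, 69, 69, 69, 74, 79, 88, 98, 99, 100
n = 19
Index = 70/100 * 18 = 12.6000
Lower = data[12] = 69, Upper = data[13] = 74
P70 = 69 + 0.6000*(5) = 72.0000

P70 = 72.0000


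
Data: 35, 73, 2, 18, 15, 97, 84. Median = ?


Sorted: 2, 15, 18, 35, 73, 84, 97
n = 7 (odd)
Middle value = 35

Median = 35


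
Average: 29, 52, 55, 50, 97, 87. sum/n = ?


Sum = 29 + 52 + 55 + 50 + 97 + 87 = 370
n = 6
Mean = 370/6 = 61.6667

Mean = 61.6667


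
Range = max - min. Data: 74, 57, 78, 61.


Max = 78, Min = 57
Range = 78 - 57 = 21

Range = 21


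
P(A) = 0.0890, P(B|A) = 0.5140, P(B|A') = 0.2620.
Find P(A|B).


P(B) = P(B|A)*P(A) + P(B|A')*P(A')
= 0.5140*0.0890 + 0.2620*0.9110
= 0.045746 + 0.238682 = 0.284428
P(A|B) = 0.045746/0.284428 = 0.1608

P(A|B) = 0.1608


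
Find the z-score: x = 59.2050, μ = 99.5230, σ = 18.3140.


z = (59.2050 - 99.5230)/18.3140
= -40.3180/18.3140
= -2.2015

z = -2.2015


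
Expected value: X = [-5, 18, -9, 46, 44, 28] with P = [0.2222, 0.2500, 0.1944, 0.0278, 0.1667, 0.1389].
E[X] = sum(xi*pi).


E[X] = -5*0.2222 + 18*0.2500 - 9*0.1944 + 46*0.0278 + 44*0.1667 + 28*0.1389
= -1.1110 + 4.5000 - 1.7496 + 1.2788 + 7.3348 + 3.8892
= 14.1422

E[X] = 14.1422


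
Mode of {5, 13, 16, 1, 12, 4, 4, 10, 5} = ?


Frequencies: 1:1, 4:2, 5:2, 10:1, 12:1, 13:1, 16:1
Max frequency = 2
Mode = 4, 5

Mode = 4, 5


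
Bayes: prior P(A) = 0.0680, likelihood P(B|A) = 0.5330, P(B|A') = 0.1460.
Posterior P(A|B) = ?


P(B) = P(B|A)*P(A) + P(B|A')*P(A')
= 0.5330*0.0680 + 0.1460*0.9320
= 0.036244 + 0.136072 = 0.172316
P(A|B) = 0.036244/0.172316 = 0.2103

P(A|B) = 0.2103


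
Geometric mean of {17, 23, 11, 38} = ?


Product = 17 × 23 × 11 × 38 = 163438
GM = 163438^(1/4) = 20.1066

GM = 20.1066


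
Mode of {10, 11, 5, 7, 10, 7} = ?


Frequencies: 5:1, 7:2, 10:2, 11:1
Max frequency = 2
Mode = 7, 10

Mode = 7, 10


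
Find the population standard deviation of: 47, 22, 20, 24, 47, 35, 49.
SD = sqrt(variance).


Mean = 34.8571
Variance = 142.6939
SD = sqrt(142.6939) = 11.9455

SD = 11.9455


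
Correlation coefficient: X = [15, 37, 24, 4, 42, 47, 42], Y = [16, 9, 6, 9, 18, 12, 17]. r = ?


Mean X = 30.1429, Mean Y = 12.4286
SD X = 14.942065, SD Y = 4.304720
Cov = 23.510204
r = 23.510204/(14.942065*4.304720) = 0.3655

r = 0.3655


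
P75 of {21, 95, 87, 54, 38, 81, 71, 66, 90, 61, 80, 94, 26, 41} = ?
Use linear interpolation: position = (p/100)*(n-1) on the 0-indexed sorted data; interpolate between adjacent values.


Sorted: 21, 26, 38, 41, 54, 61, 66, 71, 80, 81, 87, 90, 94, 95
n = 14
Index = 75/100 * 13 = 9.7500
Lower = data[9] = 81, Upper = data[10] = 87
P75 = 81 + 0.7500*(6) = 85.5000

P75 = 85.5000


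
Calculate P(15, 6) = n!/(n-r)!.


P(15,6) = 15!/9!
= 1307674368000/362880
= 3603600

P(15,6) = 3603600
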